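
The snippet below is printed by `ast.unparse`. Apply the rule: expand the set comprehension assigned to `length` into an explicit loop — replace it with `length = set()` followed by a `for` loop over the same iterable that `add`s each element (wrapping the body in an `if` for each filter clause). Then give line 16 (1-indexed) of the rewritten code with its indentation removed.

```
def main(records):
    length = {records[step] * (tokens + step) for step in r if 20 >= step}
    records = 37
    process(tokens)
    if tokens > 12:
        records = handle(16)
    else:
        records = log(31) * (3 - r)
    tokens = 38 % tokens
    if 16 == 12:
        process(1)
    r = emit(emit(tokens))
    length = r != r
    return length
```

Transformed code:
def main(records):
    length = set()
    for step in r:
        if 20 >= step:
            length.add(records[step] * (tokens + step))
    records = 37
    process(tokens)
    if tokens > 12:
        records = handle(16)
    else:
        records = log(31) * (3 - r)
    tokens = 38 % tokens
    if 16 == 12:
        process(1)
    r = emit(emit(tokens))
    length = r != r
    return length

length = r != r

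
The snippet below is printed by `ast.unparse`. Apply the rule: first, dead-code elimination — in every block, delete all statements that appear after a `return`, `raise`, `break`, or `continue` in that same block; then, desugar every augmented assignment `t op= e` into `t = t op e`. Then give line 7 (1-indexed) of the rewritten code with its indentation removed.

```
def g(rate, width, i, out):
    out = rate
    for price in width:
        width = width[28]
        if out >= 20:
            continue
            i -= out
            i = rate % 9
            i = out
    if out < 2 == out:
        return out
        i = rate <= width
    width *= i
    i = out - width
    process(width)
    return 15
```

if out < 2 == out:

Transformed code:
def g(rate, width, i, out):
    out = rate
    for price in width:
        width = width[28]
        if out >= 20:
            continue
    if out < 2 == out:
        return out
    width = width * i
    i = out - width
    process(width)
    return 15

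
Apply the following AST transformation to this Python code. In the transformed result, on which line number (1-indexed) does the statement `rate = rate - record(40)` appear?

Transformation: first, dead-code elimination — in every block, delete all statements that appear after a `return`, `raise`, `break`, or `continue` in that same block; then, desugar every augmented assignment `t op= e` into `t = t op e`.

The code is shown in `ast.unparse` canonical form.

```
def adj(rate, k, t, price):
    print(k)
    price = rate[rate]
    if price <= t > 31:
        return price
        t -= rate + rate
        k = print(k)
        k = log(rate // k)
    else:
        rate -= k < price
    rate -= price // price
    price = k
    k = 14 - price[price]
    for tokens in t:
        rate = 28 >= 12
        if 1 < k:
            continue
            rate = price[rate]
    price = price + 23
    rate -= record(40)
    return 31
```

16

Transformed code:
def adj(rate, k, t, price):
    print(k)
    price = rate[rate]
    if price <= t > 31:
        return price
    else:
        rate = rate - (k < price)
    rate = rate - price // price
    price = k
    k = 14 - price[price]
    for tokens in t:
        rate = 28 >= 12
        if 1 < k:
            continue
    price = price + 23
    rate = rate - record(40)
    return 31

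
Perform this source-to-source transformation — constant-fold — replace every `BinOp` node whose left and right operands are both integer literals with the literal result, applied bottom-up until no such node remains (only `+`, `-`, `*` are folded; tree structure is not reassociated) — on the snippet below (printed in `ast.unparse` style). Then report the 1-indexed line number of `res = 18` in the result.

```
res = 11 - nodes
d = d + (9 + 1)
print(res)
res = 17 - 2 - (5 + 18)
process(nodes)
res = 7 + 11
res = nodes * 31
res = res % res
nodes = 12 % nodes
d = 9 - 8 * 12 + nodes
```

Transformed code:
res = 11 - nodes
d = d + 10
print(res)
res = -8
process(nodes)
res = 18
res = nodes * 31
res = res % res
nodes = 12 % nodes
d = -87 + nodes

6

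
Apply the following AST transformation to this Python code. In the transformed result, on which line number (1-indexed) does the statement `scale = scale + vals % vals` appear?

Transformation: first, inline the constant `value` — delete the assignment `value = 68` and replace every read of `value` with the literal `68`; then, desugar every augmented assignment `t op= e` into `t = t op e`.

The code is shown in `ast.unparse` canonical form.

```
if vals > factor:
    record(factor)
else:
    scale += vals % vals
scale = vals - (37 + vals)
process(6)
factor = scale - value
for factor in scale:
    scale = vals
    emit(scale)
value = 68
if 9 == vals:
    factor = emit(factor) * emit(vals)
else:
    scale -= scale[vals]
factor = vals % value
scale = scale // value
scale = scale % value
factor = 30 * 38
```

4

Transformed code:
if vals > factor:
    record(factor)
else:
    scale = scale + vals % vals
scale = vals - (37 + vals)
process(6)
factor = scale - 68
for factor in scale:
    scale = vals
    emit(scale)
if 9 == vals:
    factor = emit(factor) * emit(vals)
else:
    scale = scale - scale[vals]
factor = vals % 68
scale = scale // 68
scale = scale % 68
factor = 30 * 38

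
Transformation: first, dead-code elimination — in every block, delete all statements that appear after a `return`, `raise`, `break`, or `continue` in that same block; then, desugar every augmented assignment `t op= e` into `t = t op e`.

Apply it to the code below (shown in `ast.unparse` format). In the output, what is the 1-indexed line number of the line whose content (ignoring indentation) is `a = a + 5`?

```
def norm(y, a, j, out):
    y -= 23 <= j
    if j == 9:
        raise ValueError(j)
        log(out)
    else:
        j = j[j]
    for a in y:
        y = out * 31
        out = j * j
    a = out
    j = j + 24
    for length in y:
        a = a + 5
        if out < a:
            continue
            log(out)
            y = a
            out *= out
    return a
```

13

Transformed code:
def norm(y, a, j, out):
    y = y - (23 <= j)
    if j == 9:
        raise ValueError(j)
    else:
        j = j[j]
    for a in y:
        y = out * 31
        out = j * j
    a = out
    j = j + 24
    for length in y:
        a = a + 5
        if out < a:
            continue
    return a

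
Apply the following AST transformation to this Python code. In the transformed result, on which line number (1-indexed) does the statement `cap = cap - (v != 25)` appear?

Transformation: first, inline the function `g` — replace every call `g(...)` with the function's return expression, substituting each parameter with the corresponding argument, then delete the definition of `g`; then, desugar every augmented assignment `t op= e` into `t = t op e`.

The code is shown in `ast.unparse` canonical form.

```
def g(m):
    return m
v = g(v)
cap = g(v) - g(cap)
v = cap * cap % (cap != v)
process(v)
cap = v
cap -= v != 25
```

6

Transformed code:
v = v
cap = v - cap
v = cap * cap % (cap != v)
process(v)
cap = v
cap = cap - (v != 25)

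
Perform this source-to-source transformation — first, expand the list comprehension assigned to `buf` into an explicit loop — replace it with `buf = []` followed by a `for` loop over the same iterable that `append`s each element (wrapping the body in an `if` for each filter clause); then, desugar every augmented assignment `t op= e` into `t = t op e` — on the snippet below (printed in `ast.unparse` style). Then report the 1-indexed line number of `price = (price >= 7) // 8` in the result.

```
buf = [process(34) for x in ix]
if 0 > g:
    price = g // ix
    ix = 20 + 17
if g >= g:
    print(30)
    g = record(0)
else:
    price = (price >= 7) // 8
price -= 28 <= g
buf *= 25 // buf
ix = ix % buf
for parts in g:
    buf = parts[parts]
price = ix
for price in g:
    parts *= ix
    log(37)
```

11

Transformed code:
buf = []
for x in ix:
    buf.append(process(34))
if 0 > g:
    price = g // ix
    ix = 20 + 17
if g >= g:
    print(30)
    g = record(0)
else:
    price = (price >= 7) // 8
price = price - (28 <= g)
buf = buf * (25 // buf)
ix = ix % buf
for parts in g:
    buf = parts[parts]
price = ix
for price in g:
    parts = parts * ix
    log(37)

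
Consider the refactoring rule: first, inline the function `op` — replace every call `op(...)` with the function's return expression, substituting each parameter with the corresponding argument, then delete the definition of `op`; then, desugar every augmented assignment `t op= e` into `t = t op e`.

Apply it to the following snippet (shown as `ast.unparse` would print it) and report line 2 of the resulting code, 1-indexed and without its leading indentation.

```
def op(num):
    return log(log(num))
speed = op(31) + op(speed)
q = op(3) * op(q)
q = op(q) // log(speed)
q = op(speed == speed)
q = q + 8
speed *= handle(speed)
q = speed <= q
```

q = log(log(3)) * log(log(q))

Transformed code:
speed = log(log(31)) + log(log(speed))
q = log(log(3)) * log(log(q))
q = log(log(q)) // log(speed)
q = log(log(speed == speed))
q = q + 8
speed = speed * handle(speed)
q = speed <= q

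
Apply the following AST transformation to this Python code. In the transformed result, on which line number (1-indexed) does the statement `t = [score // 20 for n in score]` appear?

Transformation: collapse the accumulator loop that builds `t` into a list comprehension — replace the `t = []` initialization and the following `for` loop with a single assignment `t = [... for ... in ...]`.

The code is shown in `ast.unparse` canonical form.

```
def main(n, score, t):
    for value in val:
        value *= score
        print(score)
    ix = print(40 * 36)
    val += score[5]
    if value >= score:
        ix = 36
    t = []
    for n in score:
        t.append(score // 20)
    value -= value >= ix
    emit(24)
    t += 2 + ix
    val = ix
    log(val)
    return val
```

9

Transformed code:
def main(n, score, t):
    for value in val:
        value *= score
        print(score)
    ix = print(40 * 36)
    val += score[5]
    if value >= score:
        ix = 36
    t = [score // 20 for n in score]
    value -= value >= ix
    emit(24)
    t += 2 + ix
    val = ix
    log(val)
    return val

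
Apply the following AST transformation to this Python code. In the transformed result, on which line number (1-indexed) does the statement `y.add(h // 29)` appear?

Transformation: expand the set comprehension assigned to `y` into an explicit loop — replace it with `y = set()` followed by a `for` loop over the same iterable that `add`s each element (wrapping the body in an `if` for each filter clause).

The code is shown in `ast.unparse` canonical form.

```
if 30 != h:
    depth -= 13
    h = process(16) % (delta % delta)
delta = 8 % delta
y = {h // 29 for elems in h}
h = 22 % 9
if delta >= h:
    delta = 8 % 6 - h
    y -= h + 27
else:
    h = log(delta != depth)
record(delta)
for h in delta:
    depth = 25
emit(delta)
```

Transformed code:
if 30 != h:
    depth -= 13
    h = process(16) % (delta % delta)
delta = 8 % delta
y = set()
for elems in h:
    y.add(h // 29)
h = 22 % 9
if delta >= h:
    delta = 8 % 6 - h
    y -= h + 27
else:
    h = log(delta != depth)
record(delta)
for h in delta:
    depth = 25
emit(delta)

7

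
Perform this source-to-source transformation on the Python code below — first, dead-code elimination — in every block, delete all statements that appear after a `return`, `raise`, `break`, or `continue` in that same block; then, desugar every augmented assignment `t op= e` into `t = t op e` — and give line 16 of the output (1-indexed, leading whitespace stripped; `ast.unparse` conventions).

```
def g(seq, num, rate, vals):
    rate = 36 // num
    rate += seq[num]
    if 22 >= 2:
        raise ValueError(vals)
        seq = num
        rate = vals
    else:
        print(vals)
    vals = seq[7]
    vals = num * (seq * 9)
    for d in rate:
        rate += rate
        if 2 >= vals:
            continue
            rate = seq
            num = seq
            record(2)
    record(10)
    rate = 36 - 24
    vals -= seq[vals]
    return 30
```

Transformed code:
def g(seq, num, rate, vals):
    rate = 36 // num
    rate = rate + seq[num]
    if 22 >= 2:
        raise ValueError(vals)
    else:
        print(vals)
    vals = seq[7]
    vals = num * (seq * 9)
    for d in rate:
        rate = rate + rate
        if 2 >= vals:
            continue
    record(10)
    rate = 36 - 24
    vals = vals - seq[vals]
    return 30

vals = vals - seq[vals]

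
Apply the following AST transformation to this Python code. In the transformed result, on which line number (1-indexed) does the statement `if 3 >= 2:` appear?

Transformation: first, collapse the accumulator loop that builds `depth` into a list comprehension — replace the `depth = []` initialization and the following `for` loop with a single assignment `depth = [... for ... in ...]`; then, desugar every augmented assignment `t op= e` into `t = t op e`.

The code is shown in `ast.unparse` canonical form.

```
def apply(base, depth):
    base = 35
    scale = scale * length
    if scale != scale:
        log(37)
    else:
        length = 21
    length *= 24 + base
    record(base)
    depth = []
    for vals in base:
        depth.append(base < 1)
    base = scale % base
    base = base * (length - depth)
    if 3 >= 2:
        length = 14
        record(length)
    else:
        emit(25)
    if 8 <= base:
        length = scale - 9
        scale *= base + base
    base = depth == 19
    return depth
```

13

Transformed code:
def apply(base, depth):
    base = 35
    scale = scale * length
    if scale != scale:
        log(37)
    else:
        length = 21
    length = length * (24 + base)
    record(base)
    depth = [base < 1 for vals in base]
    base = scale % base
    base = base * (length - depth)
    if 3 >= 2:
        length = 14
        record(length)
    else:
        emit(25)
    if 8 <= base:
        length = scale - 9
        scale = scale * (base + base)
    base = depth == 19
    return depth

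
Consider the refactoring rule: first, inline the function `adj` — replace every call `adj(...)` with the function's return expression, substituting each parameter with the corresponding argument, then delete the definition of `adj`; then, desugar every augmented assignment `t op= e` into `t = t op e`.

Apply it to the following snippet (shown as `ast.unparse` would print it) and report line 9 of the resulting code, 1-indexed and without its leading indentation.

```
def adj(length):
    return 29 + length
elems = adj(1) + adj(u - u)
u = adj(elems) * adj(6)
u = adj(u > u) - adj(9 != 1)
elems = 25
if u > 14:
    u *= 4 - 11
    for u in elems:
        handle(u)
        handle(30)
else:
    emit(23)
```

Transformed code:
elems = 29 + 1 + (29 + (u - u))
u = (29 + elems) * (29 + 6)
u = 29 + (u > u) - (29 + (9 != 1))
elems = 25
if u > 14:
    u = u * (4 - 11)
    for u in elems:
        handle(u)
        handle(30)
else:
    emit(23)

handle(30)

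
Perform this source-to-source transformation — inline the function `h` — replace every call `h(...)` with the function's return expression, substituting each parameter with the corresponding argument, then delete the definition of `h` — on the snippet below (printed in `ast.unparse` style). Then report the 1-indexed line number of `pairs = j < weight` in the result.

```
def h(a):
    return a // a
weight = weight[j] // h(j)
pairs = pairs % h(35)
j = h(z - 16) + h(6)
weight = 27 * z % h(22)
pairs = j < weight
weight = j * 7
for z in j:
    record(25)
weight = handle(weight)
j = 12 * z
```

Transformed code:
weight = weight[j] // (j // j)
pairs = pairs % (35 // 35)
j = (z - 16) // (z - 16) + 6 // 6
weight = 27 * z % (22 // 22)
pairs = j < weight
weight = j * 7
for z in j:
    record(25)
weight = handle(weight)
j = 12 * z

5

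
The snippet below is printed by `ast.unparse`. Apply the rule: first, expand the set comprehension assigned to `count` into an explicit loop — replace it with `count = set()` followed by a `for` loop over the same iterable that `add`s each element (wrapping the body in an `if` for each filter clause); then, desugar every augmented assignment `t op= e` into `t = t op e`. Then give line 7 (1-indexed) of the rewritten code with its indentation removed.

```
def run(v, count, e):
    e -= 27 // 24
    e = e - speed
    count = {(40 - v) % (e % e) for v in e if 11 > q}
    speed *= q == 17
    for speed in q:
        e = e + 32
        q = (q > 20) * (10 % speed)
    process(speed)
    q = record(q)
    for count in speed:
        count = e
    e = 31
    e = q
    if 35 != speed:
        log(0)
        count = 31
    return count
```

count.add((40 - v) % (e % e))

Transformed code:
def run(v, count, e):
    e = e - 27 // 24
    e = e - speed
    count = set()
    for v in e:
        if 11 > q:
            count.add((40 - v) % (e % e))
    speed = speed * (q == 17)
    for speed in q:
        e = e + 32
        q = (q > 20) * (10 % speed)
    process(speed)
    q = record(q)
    for count in speed:
        count = e
    e = 31
    e = q
    if 35 != speed:
        log(0)
        count = 31
    return count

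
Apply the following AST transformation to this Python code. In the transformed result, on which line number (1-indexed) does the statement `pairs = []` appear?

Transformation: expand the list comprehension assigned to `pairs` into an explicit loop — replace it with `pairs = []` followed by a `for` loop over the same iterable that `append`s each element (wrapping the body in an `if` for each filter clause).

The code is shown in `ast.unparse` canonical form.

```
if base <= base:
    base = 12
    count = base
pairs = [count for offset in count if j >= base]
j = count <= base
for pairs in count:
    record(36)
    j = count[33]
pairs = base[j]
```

Transformed code:
if base <= base:
    base = 12
    count = base
pairs = []
for offset in count:
    if j >= base:
        pairs.append(count)
j = count <= base
for pairs in count:
    record(36)
    j = count[33]
pairs = base[j]

4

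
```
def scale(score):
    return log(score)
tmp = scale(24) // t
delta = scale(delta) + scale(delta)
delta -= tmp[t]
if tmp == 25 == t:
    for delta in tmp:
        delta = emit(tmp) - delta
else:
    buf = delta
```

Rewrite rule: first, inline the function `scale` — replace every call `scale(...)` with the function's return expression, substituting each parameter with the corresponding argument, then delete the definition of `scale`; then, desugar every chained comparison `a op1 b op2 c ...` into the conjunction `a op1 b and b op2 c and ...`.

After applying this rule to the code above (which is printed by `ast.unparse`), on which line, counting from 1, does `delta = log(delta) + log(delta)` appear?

Transformed code:
tmp = log(24) // t
delta = log(delta) + log(delta)
delta -= tmp[t]
if tmp == 25 and 25 == t:
    for delta in tmp:
        delta = emit(tmp) - delta
else:
    buf = delta

2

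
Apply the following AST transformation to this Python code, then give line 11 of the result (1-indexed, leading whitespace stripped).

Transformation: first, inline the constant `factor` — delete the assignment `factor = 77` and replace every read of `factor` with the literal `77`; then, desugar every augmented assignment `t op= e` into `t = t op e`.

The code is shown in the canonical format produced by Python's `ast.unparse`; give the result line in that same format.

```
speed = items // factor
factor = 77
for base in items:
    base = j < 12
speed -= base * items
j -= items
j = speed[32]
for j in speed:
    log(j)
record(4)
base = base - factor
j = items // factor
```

j = items // 77

Transformed code:
speed = items // 77
for base in items:
    base = j < 12
speed = speed - base * items
j = j - items
j = speed[32]
for j in speed:
    log(j)
record(4)
base = base - 77
j = items // 77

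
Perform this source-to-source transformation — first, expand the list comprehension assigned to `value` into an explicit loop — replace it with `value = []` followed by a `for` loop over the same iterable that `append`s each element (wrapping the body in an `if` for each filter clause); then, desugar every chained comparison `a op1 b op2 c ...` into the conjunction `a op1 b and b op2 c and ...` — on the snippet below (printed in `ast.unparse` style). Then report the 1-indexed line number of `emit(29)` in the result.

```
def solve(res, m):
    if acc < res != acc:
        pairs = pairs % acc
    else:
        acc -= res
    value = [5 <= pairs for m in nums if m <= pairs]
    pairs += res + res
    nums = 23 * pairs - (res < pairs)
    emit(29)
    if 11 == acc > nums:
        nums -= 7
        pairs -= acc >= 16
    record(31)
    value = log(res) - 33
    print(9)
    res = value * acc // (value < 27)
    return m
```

Transformed code:
def solve(res, m):
    if acc < res and res != acc:
        pairs = pairs % acc
    else:
        acc -= res
    value = []
    for m in nums:
        if m <= pairs:
            value.append(5 <= pairs)
    pairs += res + res
    nums = 23 * pairs - (res < pairs)
    emit(29)
    if 11 == acc and acc > nums:
        nums -= 7
        pairs -= acc >= 16
    record(31)
    value = log(res) - 33
    print(9)
    res = value * acc // (value < 27)
    return m

12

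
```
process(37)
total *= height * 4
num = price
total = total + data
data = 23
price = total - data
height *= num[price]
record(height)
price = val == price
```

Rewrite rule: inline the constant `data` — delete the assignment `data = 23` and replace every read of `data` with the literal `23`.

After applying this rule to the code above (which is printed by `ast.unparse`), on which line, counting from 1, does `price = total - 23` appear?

Transformed code:
process(37)
total *= height * 4
num = price
total = total + 23
price = total - 23
height *= num[price]
record(height)
price = val == price

5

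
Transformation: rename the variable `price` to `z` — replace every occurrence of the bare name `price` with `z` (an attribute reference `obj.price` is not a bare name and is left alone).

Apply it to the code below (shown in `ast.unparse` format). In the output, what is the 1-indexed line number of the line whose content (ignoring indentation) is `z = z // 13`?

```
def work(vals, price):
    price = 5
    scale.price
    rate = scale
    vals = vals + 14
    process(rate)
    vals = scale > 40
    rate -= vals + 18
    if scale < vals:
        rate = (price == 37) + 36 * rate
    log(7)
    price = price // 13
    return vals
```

12

Transformed code:
def work(vals, z):
    z = 5
    scale.price
    rate = scale
    vals = vals + 14
    process(rate)
    vals = scale > 40
    rate -= vals + 18
    if scale < vals:
        rate = (z == 37) + 36 * rate
    log(7)
    z = z // 13
    return vals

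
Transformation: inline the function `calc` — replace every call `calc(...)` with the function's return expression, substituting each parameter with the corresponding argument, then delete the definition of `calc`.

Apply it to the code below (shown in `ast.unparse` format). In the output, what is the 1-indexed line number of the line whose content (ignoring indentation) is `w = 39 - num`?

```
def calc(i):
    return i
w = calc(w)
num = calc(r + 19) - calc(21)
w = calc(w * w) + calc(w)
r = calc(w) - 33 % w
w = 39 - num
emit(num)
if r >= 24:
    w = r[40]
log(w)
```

5

Transformed code:
w = w
num = r + 19 - 21
w = w * w + w
r = w - 33 % w
w = 39 - num
emit(num)
if r >= 24:
    w = r[40]
log(w)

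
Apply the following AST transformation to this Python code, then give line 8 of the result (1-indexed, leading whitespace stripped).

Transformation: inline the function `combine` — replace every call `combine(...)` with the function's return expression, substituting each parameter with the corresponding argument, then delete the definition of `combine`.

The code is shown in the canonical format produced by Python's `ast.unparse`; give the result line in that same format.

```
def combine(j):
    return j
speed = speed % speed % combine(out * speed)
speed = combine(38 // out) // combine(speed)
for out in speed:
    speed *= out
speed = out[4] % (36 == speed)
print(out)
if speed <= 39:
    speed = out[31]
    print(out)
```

Transformed code:
speed = speed % speed % (out * speed)
speed = 38 // out // speed
for out in speed:
    speed *= out
speed = out[4] % (36 == speed)
print(out)
if speed <= 39:
    speed = out[31]
    print(out)

speed = out[31]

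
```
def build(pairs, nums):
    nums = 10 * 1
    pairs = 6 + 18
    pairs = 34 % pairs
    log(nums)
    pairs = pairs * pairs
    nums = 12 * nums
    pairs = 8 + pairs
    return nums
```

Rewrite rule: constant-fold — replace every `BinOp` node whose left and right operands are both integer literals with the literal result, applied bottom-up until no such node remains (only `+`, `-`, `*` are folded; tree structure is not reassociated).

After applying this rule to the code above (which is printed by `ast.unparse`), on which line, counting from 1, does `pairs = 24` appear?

Transformed code:
def build(pairs, nums):
    nums = 10
    pairs = 24
    pairs = 34 % pairs
    log(nums)
    pairs = pairs * pairs
    nums = 12 * nums
    pairs = 8 + pairs
    return nums

3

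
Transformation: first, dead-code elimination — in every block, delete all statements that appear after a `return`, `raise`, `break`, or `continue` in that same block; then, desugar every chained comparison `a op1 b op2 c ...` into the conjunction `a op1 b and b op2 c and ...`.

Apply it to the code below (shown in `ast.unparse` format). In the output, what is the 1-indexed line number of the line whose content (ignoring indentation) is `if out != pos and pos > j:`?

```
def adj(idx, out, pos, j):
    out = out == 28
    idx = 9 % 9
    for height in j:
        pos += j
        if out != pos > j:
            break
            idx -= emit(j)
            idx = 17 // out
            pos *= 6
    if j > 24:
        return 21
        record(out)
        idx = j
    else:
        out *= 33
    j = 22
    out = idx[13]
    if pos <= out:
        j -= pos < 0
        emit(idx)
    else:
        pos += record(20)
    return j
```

6

Transformed code:
def adj(idx, out, pos, j):
    out = out == 28
    idx = 9 % 9
    for height in j:
        pos += j
        if out != pos and pos > j:
            break
    if j > 24:
        return 21
    else:
        out *= 33
    j = 22
    out = idx[13]
    if pos <= out:
        j -= pos < 0
        emit(idx)
    else:
        pos += record(20)
    return j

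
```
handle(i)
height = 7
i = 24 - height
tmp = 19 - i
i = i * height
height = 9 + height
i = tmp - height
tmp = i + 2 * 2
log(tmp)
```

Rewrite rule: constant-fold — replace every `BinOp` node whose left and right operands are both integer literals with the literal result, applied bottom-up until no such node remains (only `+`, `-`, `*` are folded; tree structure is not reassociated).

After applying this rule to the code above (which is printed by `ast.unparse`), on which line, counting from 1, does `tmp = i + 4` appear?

Transformed code:
handle(i)
height = 7
i = 24 - height
tmp = 19 - i
i = i * height
height = 9 + height
i = tmp - height
tmp = i + 4
log(tmp)

8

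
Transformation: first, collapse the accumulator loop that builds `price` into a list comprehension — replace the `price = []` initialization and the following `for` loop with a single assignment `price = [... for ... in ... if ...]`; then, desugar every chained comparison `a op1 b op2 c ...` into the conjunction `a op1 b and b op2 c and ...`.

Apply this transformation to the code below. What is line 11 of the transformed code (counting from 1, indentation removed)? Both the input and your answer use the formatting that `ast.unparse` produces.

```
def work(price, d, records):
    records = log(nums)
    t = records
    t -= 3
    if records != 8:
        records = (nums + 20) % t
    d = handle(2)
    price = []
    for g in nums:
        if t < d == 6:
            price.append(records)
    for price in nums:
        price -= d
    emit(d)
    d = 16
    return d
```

Transformed code:
def work(price, d, records):
    records = log(nums)
    t = records
    t -= 3
    if records != 8:
        records = (nums + 20) % t
    d = handle(2)
    price = [records for g in nums if t < d and d == 6]
    for price in nums:
        price -= d
    emit(d)
    d = 16
    return d

emit(d)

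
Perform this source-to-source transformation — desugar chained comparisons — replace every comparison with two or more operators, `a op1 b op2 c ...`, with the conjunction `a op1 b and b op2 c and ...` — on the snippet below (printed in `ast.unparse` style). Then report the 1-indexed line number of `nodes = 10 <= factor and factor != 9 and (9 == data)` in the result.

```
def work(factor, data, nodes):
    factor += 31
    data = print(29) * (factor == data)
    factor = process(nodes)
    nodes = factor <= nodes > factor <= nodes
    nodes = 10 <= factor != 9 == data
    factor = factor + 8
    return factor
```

Transformed code:
def work(factor, data, nodes):
    factor += 31
    data = print(29) * (factor == data)
    factor = process(nodes)
    nodes = factor <= nodes and nodes > factor and (factor <= nodes)
    nodes = 10 <= factor and factor != 9 and (9 == data)
    factor = factor + 8
    return factor

6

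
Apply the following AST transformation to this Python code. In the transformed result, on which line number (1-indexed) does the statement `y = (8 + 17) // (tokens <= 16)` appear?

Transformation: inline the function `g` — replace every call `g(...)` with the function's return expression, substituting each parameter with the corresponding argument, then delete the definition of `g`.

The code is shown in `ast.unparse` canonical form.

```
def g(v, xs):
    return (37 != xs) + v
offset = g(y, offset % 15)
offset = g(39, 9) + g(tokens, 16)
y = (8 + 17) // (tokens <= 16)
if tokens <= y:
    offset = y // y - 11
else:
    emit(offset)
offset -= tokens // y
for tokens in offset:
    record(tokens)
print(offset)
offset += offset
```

3

Transformed code:
offset = (37 != offset % 15) + y
offset = (37 != 9) + 39 + ((37 != 16) + tokens)
y = (8 + 17) // (tokens <= 16)
if tokens <= y:
    offset = y // y - 11
else:
    emit(offset)
offset -= tokens // y
for tokens in offset:
    record(tokens)
print(offset)
offset += offset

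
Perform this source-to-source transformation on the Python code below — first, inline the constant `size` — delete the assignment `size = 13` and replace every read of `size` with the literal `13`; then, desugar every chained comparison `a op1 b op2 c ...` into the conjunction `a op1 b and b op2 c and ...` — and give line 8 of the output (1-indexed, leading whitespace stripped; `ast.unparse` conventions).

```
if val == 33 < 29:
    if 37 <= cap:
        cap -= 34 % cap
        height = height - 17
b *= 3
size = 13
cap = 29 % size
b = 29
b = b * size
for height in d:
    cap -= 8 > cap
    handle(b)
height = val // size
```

b = b * 13

Transformed code:
if val == 33 and 33 < 29:
    if 37 <= cap:
        cap -= 34 % cap
        height = height - 17
b *= 3
cap = 29 % 13
b = 29
b = b * 13
for height in d:
    cap -= 8 > cap
    handle(b)
height = val // 13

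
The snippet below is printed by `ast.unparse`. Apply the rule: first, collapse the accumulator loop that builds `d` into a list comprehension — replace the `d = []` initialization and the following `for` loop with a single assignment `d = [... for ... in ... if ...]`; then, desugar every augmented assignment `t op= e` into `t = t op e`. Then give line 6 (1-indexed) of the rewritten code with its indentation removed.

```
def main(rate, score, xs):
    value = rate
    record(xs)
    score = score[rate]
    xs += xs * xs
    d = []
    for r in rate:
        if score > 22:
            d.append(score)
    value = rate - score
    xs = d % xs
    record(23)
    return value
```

d = [score for r in rate if score > 22]

Transformed code:
def main(rate, score, xs):
    value = rate
    record(xs)
    score = score[rate]
    xs = xs + xs * xs
    d = [score for r in rate if score > 22]
    value = rate - score
    xs = d % xs
    record(23)
    return value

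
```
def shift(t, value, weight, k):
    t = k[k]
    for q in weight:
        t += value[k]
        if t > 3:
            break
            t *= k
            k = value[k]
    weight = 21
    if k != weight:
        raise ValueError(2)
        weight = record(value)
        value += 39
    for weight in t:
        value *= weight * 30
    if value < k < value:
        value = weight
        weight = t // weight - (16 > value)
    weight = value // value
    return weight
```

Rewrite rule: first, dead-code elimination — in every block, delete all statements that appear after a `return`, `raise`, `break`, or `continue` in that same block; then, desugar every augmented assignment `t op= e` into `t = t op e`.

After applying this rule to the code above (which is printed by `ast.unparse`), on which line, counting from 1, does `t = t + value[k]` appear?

Transformed code:
def shift(t, value, weight, k):
    t = k[k]
    for q in weight:
        t = t + value[k]
        if t > 3:
            break
    weight = 21
    if k != weight:
        raise ValueError(2)
    for weight in t:
        value = value * (weight * 30)
    if value < k < value:
        value = weight
        weight = t // weight - (16 > value)
    weight = value // value
    return weight

4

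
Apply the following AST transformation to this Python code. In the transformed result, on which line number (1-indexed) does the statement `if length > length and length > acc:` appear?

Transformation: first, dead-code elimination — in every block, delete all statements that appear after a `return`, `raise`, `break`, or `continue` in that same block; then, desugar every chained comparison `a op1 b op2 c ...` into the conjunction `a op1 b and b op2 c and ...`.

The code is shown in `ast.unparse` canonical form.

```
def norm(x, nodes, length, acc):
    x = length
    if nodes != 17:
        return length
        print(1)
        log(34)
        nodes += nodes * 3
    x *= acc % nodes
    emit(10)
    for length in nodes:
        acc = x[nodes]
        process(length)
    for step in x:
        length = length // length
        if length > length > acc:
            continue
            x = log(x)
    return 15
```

12

Transformed code:
def norm(x, nodes, length, acc):
    x = length
    if nodes != 17:
        return length
    x *= acc % nodes
    emit(10)
    for length in nodes:
        acc = x[nodes]
        process(length)
    for step in x:
        length = length // length
        if length > length and length > acc:
            continue
    return 15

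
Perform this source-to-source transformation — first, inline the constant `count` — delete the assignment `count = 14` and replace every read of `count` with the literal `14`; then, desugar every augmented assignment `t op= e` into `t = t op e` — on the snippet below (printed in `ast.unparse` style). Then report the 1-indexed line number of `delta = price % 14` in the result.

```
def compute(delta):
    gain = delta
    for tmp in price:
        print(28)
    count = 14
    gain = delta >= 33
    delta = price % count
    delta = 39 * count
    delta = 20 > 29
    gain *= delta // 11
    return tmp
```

6

Transformed code:
def compute(delta):
    gain = delta
    for tmp in price:
        print(28)
    gain = delta >= 33
    delta = price % 14
    delta = 39 * 14
    delta = 20 > 29
    gain = gain * (delta // 11)
    return tmp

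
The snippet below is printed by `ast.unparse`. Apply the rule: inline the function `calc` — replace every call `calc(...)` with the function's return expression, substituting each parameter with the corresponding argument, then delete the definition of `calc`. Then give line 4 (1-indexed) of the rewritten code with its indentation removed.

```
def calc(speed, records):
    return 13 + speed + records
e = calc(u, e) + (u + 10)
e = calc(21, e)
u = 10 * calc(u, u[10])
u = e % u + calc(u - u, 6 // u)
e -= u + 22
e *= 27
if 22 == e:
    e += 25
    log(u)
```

Transformed code:
e = 13 + u + e + (u + 10)
e = 13 + 21 + e
u = 10 * (13 + u + u[10])
u = e % u + (13 + (u - u) + 6 // u)
e -= u + 22
e *= 27
if 22 == e:
    e += 25
    log(u)

u = e % u + (13 + (u - u) + 6 // u)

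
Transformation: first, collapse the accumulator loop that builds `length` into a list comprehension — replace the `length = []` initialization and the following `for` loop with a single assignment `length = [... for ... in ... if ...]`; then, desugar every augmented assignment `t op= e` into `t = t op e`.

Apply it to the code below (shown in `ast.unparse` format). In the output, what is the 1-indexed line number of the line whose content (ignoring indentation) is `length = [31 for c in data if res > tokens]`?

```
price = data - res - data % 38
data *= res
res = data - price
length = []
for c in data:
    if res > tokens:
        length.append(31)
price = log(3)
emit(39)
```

Transformed code:
price = data - res - data % 38
data = data * res
res = data - price
length = [31 for c in data if res > tokens]
price = log(3)
emit(39)

4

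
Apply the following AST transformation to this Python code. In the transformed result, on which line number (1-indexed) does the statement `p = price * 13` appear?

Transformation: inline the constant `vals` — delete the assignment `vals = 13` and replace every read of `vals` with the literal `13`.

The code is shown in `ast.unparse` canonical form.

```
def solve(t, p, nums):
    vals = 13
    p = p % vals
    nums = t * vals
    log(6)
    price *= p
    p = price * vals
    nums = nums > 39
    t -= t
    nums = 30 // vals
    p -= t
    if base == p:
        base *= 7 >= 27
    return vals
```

Transformed code:
def solve(t, p, nums):
    p = p % 13
    nums = t * 13
    log(6)
    price *= p
    p = price * 13
    nums = nums > 39
    t -= t
    nums = 30 // 13
    p -= t
    if base == p:
        base *= 7 >= 27
    return 13

6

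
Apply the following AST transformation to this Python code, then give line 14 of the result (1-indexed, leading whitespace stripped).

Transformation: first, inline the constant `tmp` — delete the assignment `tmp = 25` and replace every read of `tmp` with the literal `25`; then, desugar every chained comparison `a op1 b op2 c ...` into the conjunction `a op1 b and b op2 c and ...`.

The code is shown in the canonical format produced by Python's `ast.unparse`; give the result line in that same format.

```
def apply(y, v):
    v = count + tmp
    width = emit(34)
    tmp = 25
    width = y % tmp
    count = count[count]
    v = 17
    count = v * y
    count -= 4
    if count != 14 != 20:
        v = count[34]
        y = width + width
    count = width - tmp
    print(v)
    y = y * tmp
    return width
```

y = y * 25

Transformed code:
def apply(y, v):
    v = count + 25
    width = emit(34)
    width = y % 25
    count = count[count]
    v = 17
    count = v * y
    count -= 4
    if count != 14 and 14 != 20:
        v = count[34]
        y = width + width
    count = width - 25
    print(v)
    y = y * 25
    return width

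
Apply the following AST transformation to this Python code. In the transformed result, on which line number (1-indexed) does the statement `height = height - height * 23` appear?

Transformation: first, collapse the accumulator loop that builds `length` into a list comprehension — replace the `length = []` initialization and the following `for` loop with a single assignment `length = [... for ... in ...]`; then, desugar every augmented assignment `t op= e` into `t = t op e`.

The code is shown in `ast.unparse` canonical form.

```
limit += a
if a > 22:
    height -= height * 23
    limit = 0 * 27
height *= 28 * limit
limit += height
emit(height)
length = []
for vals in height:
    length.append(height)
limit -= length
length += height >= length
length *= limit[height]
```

3

Transformed code:
limit = limit + a
if a > 22:
    height = height - height * 23
    limit = 0 * 27
height = height * (28 * limit)
limit = limit + height
emit(height)
length = [height for vals in height]
limit = limit - length
length = length + (height >= length)
length = length * limit[height]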